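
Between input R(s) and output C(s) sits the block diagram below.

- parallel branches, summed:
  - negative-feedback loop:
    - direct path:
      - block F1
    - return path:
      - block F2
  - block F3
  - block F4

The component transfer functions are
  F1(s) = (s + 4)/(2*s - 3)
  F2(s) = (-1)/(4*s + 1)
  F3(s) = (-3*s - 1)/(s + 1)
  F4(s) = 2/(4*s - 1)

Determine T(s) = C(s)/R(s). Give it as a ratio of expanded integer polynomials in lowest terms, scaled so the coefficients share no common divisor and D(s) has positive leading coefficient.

The answer is (-80*s^4 + 220*s^3 + 160*s^2 - 45*s - 25)/(32*s^4 - 20*s^3 - 69*s^2 - 10*s + 7).

Reasoning:
(1) collapse the loop (F1 forward, F2 return) -> (4*s^2 + 17*s + 4)/(8*s^2 - 11*s - 7)
(2) add [F1/(1+F1*F2)], F3, F4 (parallel); the result is T(s) itself (integer coefficients, no common factor, positive leading denominator coefficient)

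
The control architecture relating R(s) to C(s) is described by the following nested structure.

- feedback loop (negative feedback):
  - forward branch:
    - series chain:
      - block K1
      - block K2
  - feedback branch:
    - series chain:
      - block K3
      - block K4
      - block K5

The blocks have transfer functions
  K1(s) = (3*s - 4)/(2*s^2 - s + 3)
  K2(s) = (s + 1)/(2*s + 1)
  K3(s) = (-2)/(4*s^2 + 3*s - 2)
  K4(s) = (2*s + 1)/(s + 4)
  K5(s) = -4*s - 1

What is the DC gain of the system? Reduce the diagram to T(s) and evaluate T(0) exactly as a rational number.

The answer is -1.

Reasoning:
1. multiply K1, K2 (series); result (3*s^2 - s - 4)/(4*s^3 + 5*s + 3)
2. combine K3, K4, K5 in series; result (16*s^2 + 12*s + 2)/(4*s^3 + 19*s^2 + 10*s - 8)
3. collapse the loop ((K1*K2) forward, (K3*K4*K5) return); result (12*s^5 + 53*s^4 - 5*s^3 - 110*s^2 - 32*s + 32)/(16*s^6 + 76*s^5 + 108*s^4 + 95*s^3 + 37*s^2 - 60*s - 32)
That last expression is T(s); at s = 0 only the constant terms survive, so T(0) = 32/(-32) = -1.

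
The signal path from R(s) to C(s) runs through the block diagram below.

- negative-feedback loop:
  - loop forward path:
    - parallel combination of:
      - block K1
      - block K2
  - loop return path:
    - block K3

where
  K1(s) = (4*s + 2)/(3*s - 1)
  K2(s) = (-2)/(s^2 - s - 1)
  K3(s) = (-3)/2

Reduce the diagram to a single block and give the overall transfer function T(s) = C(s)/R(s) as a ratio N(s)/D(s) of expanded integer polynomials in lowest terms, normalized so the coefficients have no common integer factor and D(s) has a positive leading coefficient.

Answer: (-4*s^3 + 2*s^2 + 12*s)/(3*s^3 + s^2 - 16*s - 1)

Working:
Step 1: add K1, K2 (parallel), giving (4*s^3 - 2*s^2 - 12*s)/(3*s^3 - 4*s^2 - 2*s + 1)
Step 2: apply the feedback formula to (K1+K2), K3: this yields T(s), and no further normalization is needed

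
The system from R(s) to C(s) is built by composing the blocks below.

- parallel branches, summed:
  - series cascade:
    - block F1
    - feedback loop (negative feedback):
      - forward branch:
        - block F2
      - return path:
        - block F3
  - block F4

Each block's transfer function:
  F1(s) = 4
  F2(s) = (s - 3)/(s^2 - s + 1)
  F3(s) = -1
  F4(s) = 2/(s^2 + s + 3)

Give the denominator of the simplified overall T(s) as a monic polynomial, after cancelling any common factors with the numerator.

First reduce the diagram to T(s).

1. apply the feedback formula to F2, F3, giving (s - 3)/(s^2 - 2*s + 4)
2. combine F1, [F2/(1+F2*F3)] in series, giving (4*s - 12)/(s^2 - 2*s + 4)
3. combine (F1*[F2/(1+F2*F3)]), F4 in parallel, giving (4*s^3 - 6*s^2 - 4*s - 28)/(s^4 - s^3 + 5*s^2 - 2*s + 12)
T(s) is the step-3 result (common factors already cancelled). Leading coefficient of the denominator: 1, so no rescaling is needed.

Answer: s^4 - s^3 + 5*s^2 - 2*s + 12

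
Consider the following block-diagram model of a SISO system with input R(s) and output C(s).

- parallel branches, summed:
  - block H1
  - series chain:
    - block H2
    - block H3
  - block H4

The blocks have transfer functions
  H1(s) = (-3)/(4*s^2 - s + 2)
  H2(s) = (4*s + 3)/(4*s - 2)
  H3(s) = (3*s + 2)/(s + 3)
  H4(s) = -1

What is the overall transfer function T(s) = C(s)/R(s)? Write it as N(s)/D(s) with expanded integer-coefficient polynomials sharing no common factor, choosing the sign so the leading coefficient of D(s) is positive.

[1] combine H2, H3 in series; result (12*s^2 + 17*s + 6)/(4*s^2 + 10*s - 6)
[2] reduce the parallel group H1, (H2*H3), H4, which is the overall transfer function T(s) = C(s)/R(s) in lowest terms

Answer: (32*s^4 + 20*s^3 + 45*s^2 - 28*s + 42)/(16*s^4 + 36*s^3 - 26*s^2 + 26*s - 12)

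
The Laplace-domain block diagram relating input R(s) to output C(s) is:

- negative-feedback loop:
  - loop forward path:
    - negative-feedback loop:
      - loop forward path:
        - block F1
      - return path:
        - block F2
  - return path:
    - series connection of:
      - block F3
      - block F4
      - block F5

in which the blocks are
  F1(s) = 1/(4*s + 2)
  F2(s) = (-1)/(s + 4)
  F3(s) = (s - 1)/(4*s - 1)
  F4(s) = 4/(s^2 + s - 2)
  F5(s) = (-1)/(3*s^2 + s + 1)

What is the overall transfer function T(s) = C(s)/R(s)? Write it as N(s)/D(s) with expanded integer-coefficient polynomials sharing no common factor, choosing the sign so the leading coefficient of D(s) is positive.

First reduce the diagram to T(s).

Step 1 - close the feedback loop around F1, F2 = (s + 4)/(4*s^2 + 18*s + 7)
Step 2 - multiply F3, F4, F5 (series) = (-4)/(12*s^4 + 25*s^3 + 5*s^2 + 5*s - 2)
Step 3 - feedback reduction of [F1/(1+F1*F2)], (F3*F4*F5), which is the overall transfer function T(s) = C(s)/R(s) in lowest terms

Answer: (12*s^5 + 73*s^4 + 105*s^3 + 25*s^2 + 18*s - 8)/(48*s^6 + 316*s^5 + 554*s^4 + 285*s^3 + 117*s^2 - 5*s - 30)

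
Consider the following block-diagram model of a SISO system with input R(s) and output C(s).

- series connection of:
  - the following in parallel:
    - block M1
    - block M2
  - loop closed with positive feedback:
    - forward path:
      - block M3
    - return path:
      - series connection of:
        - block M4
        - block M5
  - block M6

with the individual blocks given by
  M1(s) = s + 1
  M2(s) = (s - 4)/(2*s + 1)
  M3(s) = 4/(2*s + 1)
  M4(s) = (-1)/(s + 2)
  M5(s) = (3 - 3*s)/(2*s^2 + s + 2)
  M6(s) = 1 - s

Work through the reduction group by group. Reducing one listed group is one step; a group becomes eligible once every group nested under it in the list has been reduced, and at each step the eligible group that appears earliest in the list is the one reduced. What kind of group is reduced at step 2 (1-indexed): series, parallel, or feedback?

Step 1. reduce the parallel group M1, M2
Step 2. cascade M4, M5
Step 3. collapse the loop (M3 forward, (M4*M5) return)
Step 4. series reduction of (M1+M2), [M3/(1-M3*(M4*M5))], M6
The group at step 2 is a series group.

Therefore the answer is series.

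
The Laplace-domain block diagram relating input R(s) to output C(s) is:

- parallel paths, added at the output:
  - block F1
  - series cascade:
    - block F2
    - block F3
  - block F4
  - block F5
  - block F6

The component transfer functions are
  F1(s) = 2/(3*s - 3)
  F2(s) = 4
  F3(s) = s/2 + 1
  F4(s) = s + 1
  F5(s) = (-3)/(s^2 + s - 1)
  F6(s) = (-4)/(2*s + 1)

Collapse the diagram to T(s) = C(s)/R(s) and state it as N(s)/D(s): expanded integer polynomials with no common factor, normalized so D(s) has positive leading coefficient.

Step 1. combine F2, F3 in series gives 2*s + 4
Step 2. parallel reduction of F1, (F2*F3), F4, F5, F6, which is the overall transfer function T(s) = C(s)/R(s) in lowest terms

Answer: (18*s^5 + 39*s^4 - 29*s^3 - 72*s^2 + 40*s + 10)/(6*s^4 + 3*s^3 - 12*s^2 + 3)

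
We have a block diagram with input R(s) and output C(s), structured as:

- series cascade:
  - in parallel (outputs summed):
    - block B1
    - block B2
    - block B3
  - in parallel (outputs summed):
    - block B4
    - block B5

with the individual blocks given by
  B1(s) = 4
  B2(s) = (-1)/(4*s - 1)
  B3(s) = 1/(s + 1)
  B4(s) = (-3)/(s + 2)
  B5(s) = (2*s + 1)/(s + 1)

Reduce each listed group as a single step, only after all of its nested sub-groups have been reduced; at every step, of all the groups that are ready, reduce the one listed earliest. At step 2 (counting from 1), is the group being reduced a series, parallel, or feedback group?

(1) parallel reduction of B1, B2, B3
(2) add B4, B5 (parallel)
(3) series reduction of (B1+B2+B3), (B4+B5)
So the answer for step 2 is parallel.

Answer: parallel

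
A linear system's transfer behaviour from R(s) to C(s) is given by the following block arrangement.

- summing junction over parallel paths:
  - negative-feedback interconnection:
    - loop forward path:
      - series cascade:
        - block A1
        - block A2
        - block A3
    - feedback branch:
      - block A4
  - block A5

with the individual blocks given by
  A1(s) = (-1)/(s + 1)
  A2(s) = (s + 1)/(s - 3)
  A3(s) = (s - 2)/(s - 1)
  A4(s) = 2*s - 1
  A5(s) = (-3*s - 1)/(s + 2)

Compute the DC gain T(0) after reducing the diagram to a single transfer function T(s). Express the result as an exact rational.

Step 1 - reduce the series chain A1, A2, A3 -> (2 - s)/(s^2 - 4*s + 3)
Step 2 - collapse the loop ((A1*A2*A3) forward, A4 return) -> (s - 2)/(s^2 - s - 1)
Step 3 - sum the parallel branches [(A1*A2*A3)/(1+(A1*A2*A3)*A4)], A5 -> (-3*s^3 + 3*s^2 + 4*s - 3)/(s^3 + s^2 - 3*s - 2)
The step-3 result is T(s). Setting s = 0: T(0) = -3/(-2) = 3/2.

Therefore the answer is 3/2.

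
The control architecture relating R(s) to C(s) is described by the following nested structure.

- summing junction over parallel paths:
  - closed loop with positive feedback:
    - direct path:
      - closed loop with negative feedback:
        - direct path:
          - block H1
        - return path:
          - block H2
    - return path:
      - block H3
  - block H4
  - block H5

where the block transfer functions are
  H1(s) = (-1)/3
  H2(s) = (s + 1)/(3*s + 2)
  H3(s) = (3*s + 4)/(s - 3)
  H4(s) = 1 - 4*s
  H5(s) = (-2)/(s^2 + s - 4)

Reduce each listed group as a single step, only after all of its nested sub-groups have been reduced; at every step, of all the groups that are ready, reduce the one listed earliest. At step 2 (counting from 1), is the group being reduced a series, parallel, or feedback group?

Answer: feedback

Working:
Step 1: close the feedback loop around H1, H2
Step 2: apply the feedback formula to [H1/(1+H1*H2)], H3
Step 3: sum the parallel branches [[H1/(1+H1*H2)]/(1-[H1/(1+H1*H2)]*H3)], H4, H5
Step 2: feedback.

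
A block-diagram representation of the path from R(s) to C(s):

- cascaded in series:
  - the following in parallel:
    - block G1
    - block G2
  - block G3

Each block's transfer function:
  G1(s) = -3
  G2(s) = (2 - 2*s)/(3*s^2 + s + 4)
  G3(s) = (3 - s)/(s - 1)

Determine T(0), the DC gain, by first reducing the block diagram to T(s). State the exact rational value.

First reduce the diagram to T(s).

(1) parallel reduction of G1, G2 = (-9*s^2 - 5*s - 10)/(3*s^2 + s + 4)
(2) series reduction of (G1+G2), G3 = (9*s^3 - 22*s^2 - 5*s - 30)/(3*s^3 - 2*s^2 + 3*s - 4)
The step-2 result is T(s). Setting s = 0: T(0) = -30/(-4) = 15/2.

Answer: 15/2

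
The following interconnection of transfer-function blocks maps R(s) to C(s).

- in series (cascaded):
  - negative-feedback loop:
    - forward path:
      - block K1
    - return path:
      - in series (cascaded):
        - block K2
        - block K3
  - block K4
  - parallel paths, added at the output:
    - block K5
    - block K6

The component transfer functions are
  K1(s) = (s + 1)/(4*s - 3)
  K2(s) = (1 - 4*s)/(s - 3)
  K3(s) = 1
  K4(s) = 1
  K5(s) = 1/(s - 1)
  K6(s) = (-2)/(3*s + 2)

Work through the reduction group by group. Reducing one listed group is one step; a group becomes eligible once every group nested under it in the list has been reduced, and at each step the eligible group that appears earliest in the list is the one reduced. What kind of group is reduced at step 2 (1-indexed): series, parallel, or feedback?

1. cascade K2, K3
2. apply the feedback formula to K1, (K2*K3)
3. reduce the parallel group K5, K6
4. reduce the series chain [K1/(1+K1*(K2*K3))], K4, (K5+K6)
At step 2 the group reduced is feedback.

Therefore the answer is feedback.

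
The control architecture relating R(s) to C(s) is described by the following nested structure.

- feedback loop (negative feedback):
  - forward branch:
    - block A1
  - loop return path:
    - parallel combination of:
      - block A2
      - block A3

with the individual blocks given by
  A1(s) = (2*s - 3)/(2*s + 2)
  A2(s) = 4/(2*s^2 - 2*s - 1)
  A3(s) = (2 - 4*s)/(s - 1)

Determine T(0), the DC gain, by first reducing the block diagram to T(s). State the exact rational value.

Reducing step by step:

Step 1 - reduce the parallel group A2, A3, giving (-8*s^3 + 12*s^2 + 4*s - 6)/(2*s^3 - 4*s^2 + s + 1)
Step 2 - reduce the feedback loop with forward A1 and return (A2+A3), giving (-4*s^4 + 14*s^3 - 14*s^2 + s + 3)/(12*s^4 - 44*s^3 + 34*s^2 + 20*s - 20)
That last expression is T(s); at s = 0 only the constant terms survive, so T(0) = 3/(-20) = -3/20.

Answer: -3/20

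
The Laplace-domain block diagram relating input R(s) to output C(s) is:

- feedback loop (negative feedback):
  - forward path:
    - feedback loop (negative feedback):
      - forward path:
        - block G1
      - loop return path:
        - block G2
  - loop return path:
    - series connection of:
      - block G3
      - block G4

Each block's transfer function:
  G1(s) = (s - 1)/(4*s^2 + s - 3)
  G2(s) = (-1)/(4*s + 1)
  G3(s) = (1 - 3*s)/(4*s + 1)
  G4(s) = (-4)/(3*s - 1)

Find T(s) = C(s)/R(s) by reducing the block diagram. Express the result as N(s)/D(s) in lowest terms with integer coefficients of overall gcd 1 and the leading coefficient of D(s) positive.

(1) apply the feedback formula to G1, G2; result (4*s^2 - 3*s - 1)/(16*s^3 + 8*s^2 - 12*s - 2)
(2) combine G3, G4 in series; result 4/(4*s + 1)
(3) close the feedback loop around [G1/(1+G1*G2)], (G3*G4); the result is T(s) itself (integer coefficients, no common factor, positive leading denominator coefficient)

Answer: (4*s^2 - 3*s - 1)/(16*s^3 + 8*s^2 - 8*s - 6)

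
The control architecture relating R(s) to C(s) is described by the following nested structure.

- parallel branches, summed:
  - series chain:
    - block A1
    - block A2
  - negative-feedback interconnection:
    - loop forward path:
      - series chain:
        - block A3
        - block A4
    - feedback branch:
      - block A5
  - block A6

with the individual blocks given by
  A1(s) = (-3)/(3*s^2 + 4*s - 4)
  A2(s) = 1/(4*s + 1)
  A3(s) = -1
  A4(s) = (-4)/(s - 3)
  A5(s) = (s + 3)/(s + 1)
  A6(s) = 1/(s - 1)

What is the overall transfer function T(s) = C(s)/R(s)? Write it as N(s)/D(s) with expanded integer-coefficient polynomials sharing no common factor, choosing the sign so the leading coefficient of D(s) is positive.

Answer: (60*s^5 + 119*s^4 + 35*s^3 + 48*s^2 - 89*s + 7)/(12*s^6 + 31*s^5 + 91*s^4 + 9*s^3 - 259*s^2 + 80*s + 36)

Working:
Step 1: reduce the series chain A1, A2: (-3)/(12*s^3 + 19*s^2 - 12*s - 4)
Step 2: cascade A3, A4: 4/(s - 3)
Step 3: feedback reduction of (A3*A4), A5: (4*s + 4)/(s^2 + 2*s + 9)
Step 4: add (A1*A2), [(A3*A4)/(1+(A3*A4)*A5)], A6 (parallel), giving the overall T(s)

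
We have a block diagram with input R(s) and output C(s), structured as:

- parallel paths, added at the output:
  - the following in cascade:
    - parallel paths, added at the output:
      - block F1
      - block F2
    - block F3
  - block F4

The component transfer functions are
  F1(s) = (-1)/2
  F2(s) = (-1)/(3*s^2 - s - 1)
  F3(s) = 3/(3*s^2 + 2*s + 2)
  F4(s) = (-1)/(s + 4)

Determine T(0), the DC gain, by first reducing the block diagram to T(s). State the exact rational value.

(1) combine F1, F2 in parallel -> (-3*s^2 + s - 1)/(6*s^2 - 2*s - 2)
(2) cascade (F1+F2), F3 -> (-9*s^2 + 3*s - 3)/(18*s^4 + 6*s^3 + 2*s^2 - 8*s - 4)
(3) add ((F1+F2)*F3), F4 (parallel) -> (-18*s^4 - 15*s^3 - 35*s^2 + 17*s - 8)/(18*s^5 + 78*s^4 + 26*s^3 - 36*s - 16)
The step-3 result is T(s). Setting s = 0: T(0) = -8/(-16) = 1/2.

Final answer: 1/2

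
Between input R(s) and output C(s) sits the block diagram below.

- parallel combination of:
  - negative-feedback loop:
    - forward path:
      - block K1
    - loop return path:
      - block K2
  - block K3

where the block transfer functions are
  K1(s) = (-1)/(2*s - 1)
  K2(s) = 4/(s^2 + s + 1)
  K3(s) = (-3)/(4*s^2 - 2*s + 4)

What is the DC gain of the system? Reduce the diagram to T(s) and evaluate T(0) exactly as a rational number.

First reduce the diagram to T(s).

Step 1: collapse the loop (K1 forward, K2 return); result (-s^2 - s - 1)/(2*s^3 + s^2 + s - 5)
Step 2: parallel reduction of [K1/(1+K1*K2)], K3; result (-4*s^4 - 8*s^3 - 9*s^2 - 5*s + 11)/(8*s^5 + 10*s^3 - 18*s^2 + 14*s - 20)
The step-2 result is T(s). Setting s = 0: T(0) = 11/(-20) = -11/20.

Answer: -11/20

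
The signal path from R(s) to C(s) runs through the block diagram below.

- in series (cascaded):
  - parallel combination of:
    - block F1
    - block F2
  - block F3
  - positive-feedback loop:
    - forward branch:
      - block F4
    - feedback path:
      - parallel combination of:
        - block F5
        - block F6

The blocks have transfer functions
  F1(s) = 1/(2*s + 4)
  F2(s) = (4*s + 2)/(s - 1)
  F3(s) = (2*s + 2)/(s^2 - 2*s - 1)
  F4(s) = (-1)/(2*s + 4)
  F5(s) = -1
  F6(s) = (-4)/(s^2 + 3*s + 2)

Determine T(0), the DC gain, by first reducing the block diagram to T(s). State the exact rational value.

Answer: -7/2

Working:
(1) combine F1, F2 in parallel: (8*s^2 + 21*s + 7)/(2*s^2 + 2*s - 4)
(2) parallel reduction of F5, F6: (-s^2 - 3*s - 6)/(s^2 + 3*s + 2)
(3) collapse the loop (F4 forward, (F5+F6) return): (-s^2 - 3*s - 2)/(2*s^3 + 9*s^2 + 13*s + 2)
(4) combine (F1+F2), F3, [F4/(1-F4*(F5+F6))] in series: (-8*s^4 - 37*s^3 - 57*s^2 - 35*s - 7)/(2*s^6 + 3*s^5 - 12*s^4 - 26*s^3 + 16*s^2 + 15*s + 2)
Step 4 gives the overall T(s). Then T(0) = -7/2.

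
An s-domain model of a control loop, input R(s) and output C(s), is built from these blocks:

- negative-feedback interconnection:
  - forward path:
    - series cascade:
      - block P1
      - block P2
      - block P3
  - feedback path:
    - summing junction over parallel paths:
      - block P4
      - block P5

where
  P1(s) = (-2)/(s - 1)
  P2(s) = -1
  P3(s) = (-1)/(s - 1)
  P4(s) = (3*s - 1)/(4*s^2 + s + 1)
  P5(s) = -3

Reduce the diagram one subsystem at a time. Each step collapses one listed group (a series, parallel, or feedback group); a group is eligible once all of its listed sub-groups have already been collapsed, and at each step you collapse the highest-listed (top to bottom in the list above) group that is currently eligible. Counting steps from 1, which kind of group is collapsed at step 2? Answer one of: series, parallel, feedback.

The answer is parallel.

Reasoning:
[1] multiply P1, P2, P3 (series)
[2] parallel reduction of P4, P5
[3] feedback reduction of (P1*P2*P3), (P4+P5)
At step 2 the group reduced is parallel.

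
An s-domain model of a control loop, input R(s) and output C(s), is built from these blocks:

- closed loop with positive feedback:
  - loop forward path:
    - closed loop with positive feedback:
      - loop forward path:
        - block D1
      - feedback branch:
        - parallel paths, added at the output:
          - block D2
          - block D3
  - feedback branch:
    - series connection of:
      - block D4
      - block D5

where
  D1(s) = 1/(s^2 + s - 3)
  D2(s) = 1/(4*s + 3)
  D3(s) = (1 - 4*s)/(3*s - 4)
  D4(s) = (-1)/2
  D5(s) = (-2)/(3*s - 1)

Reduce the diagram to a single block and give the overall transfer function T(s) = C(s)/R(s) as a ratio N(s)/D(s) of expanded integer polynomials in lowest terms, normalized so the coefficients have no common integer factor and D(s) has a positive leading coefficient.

Step 1: parallel reduction of D2, D3 -> (-16*s^2 - 5*s - 1)/(12*s^2 - 7*s - 12)
Step 2: feedback reduction of D1, (D2+D3) -> (12*s^2 - 7*s - 12)/(12*s^4 + 5*s^3 - 39*s^2 + 14*s + 37)
Step 3: cascade D4, D5 -> 1/(3*s - 1)
Step 4: close the feedback loop around [D1/(1-D1*(D2+D3))], (D4*D5); the result is T(s) itself (integer coefficients, no common factor, positive leading denominator coefficient)

Answer: (36*s^3 - 33*s^2 - 29*s + 12)/(36*s^5 + 3*s^4 - 122*s^3 + 69*s^2 + 104*s - 25)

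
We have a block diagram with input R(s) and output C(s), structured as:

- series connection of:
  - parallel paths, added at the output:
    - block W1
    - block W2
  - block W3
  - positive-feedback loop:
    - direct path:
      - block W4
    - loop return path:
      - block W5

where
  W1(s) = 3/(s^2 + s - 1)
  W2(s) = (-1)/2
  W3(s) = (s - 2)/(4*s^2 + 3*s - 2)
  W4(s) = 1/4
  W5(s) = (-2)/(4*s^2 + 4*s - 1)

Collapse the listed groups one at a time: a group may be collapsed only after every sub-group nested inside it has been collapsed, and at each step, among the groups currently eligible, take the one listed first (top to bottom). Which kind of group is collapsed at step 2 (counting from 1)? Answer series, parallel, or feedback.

Reducing step by step:

1. sum the parallel branches W1, W2
2. apply the feedback formula to W4, W5
3. combine (W1+W2), W3, [W4/(1-W4*W5)] in series
At step 2 the group reduced is feedback.

Answer: feedback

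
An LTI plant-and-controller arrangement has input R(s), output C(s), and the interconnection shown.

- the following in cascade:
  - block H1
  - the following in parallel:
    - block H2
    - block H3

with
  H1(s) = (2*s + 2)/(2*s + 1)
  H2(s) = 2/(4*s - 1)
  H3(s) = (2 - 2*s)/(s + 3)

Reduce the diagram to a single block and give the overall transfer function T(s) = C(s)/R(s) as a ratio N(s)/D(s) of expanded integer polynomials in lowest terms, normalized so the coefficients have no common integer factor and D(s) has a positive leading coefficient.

First reduce the diagram to T(s).

Step 1: add H2, H3 (parallel); result (-8*s^2 + 12*s + 4)/(4*s^2 + 11*s - 3)
Step 2: reduce the series chain H1, (H2+H3): this yields T(s), and no further normalization is needed

Answer: (-16*s^3 + 8*s^2 + 32*s + 8)/(8*s^3 + 26*s^2 + 5*s - 3)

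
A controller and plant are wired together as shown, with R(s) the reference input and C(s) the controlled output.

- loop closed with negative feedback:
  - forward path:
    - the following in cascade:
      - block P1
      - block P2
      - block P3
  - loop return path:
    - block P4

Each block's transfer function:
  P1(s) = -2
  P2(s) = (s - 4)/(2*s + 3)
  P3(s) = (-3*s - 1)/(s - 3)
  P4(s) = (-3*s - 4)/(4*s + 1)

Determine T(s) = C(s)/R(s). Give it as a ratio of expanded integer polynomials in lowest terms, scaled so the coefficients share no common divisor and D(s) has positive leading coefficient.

Step 1 - reduce the series chain P1, P2, P3 gives (6*s^2 - 22*s - 8)/(2*s^2 - 3*s - 9)
Step 2 - reduce the feedback loop with forward (P1*P2*P3) and return P4; the result is T(s) itself (integer coefficients, no common factor, positive leading denominator coefficient)

Hence the answer: (-24*s^3 + 82*s^2 + 54*s + 8)/(10*s^3 - 32*s^2 - 73*s - 23)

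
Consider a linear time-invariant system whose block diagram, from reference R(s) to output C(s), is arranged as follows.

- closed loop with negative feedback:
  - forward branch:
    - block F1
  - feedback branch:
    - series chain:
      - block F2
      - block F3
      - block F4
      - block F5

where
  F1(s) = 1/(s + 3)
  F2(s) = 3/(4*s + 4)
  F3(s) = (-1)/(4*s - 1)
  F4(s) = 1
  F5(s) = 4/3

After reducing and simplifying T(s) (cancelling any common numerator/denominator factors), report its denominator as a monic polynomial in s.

1. series reduction of F2, F3, F4, F5, giving (-1)/(4*s^2 + 3*s - 1)
2. collapse the loop (F1 forward, (F2*F3*F4*F5) return), giving (4*s^2 + 3*s - 1)/(4*s^3 + 15*s^2 + 8*s - 4)
T(s) is the step-2 result (common factors already cancelled). Leading coefficient of the denominator: 4. Divide through by 4 for the monic polynomial.

Therefore the answer is s^3 + 15*s^2/4 + 2*s - 1.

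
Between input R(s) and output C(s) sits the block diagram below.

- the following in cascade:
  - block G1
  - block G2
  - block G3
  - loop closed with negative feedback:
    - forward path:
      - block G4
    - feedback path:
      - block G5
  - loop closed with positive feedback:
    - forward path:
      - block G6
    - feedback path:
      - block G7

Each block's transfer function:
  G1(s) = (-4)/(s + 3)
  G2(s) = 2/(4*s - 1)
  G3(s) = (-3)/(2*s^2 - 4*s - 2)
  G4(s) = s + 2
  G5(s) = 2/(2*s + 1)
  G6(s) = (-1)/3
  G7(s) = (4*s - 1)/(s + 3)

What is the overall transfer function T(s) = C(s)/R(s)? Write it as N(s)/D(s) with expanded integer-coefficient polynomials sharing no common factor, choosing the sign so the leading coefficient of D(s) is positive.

The answer is (-24*s^2 - 60*s - 24)/(112*s^5 + 16*s^4 - 499*s^3 - 466*s^2 - 13*s + 40).

Reasoning:
Step 1. reduce the feedback loop with forward G4 and return G5 = (2*s^2 + 5*s + 2)/(4*s + 5)
Step 2. apply the feedback formula to G6, G7 = (-s - 3)/(7*s + 8)
Step 3. series reduction of G1, G2, G3, [G4/(1+G4*G5)], [G6/(1-G6*G7)]: this yields T(s), and no further normalization is needed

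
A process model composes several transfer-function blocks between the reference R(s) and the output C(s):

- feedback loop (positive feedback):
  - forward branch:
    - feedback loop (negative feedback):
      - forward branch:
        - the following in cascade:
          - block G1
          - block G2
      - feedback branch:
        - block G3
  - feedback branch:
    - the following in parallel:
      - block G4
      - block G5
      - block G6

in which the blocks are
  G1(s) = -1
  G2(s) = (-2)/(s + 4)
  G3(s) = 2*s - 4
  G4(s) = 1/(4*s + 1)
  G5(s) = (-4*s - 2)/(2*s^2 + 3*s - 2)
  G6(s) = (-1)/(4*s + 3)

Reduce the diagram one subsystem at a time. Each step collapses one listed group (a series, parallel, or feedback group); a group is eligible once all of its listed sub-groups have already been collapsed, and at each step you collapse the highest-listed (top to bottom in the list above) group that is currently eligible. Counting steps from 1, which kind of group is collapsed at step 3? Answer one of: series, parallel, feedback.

Reducing step by step:

Step 1: series reduction of G1, G2
Step 2: reduce the feedback loop with forward (G1*G2) and return G3
Step 3: reduce the parallel group G4, G5, G6
Step 4: apply the feedback formula to [(G1*G2)/(1+(G1*G2)*G3)], (G4+G5+G6)
Step 3 collapses a parallel group.

Answer: parallel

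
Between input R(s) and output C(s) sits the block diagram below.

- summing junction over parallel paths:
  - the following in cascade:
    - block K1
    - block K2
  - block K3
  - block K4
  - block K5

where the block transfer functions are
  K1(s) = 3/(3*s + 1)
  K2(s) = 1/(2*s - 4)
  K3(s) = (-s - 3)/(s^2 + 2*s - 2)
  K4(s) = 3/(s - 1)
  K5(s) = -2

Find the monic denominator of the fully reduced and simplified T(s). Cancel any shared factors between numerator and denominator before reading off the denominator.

Step 1 - combine K1, K2 in series, giving 3/(6*s^2 - 10*s - 4)
Step 2 - combine (K1*K2), K3, K4, K5 in parallel, giving (-12*s^5 + 20*s^4 + 83*s^3 - 159*s^2 + 10*s + 34)/(6*s^5 - 4*s^4 - 38*s^3 + 48*s^2 - 4*s - 8)
Step 2 gives the fully reduced T(s), with no common factor left to cancel. The denominator's leading coefficient is 6, so divide each of its coefficients by 6 to get the monic form.

Answer: s^5 - 2*s^4/3 - 19*s^3/3 + 8*s^2 - 2*s/3 - 4/3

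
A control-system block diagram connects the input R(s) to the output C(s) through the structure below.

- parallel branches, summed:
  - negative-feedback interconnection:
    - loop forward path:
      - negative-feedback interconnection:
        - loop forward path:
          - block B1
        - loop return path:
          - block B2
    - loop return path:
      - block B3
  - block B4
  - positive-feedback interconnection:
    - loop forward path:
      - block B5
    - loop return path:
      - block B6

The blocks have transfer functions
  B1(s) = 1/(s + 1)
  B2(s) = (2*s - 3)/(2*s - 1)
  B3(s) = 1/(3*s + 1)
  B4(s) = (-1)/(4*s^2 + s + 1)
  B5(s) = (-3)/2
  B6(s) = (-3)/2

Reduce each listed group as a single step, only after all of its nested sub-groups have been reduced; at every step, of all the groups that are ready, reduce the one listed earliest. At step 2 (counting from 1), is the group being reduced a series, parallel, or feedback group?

Step 1 - apply the feedback formula to B1, B2
Step 2 - collapse the loop ([B1/(1+B1*B2)] forward, B3 return)
Step 3 - reduce the feedback loop with forward B5 and return B6
Step 4 - reduce the parallel group [[B1/(1+B1*B2)]/(1+[B1/(1+B1*B2)]*B3)], B4, [B5/(1-B5*B6)]
At step 2 the group reduced is feedback.

Answer: feedback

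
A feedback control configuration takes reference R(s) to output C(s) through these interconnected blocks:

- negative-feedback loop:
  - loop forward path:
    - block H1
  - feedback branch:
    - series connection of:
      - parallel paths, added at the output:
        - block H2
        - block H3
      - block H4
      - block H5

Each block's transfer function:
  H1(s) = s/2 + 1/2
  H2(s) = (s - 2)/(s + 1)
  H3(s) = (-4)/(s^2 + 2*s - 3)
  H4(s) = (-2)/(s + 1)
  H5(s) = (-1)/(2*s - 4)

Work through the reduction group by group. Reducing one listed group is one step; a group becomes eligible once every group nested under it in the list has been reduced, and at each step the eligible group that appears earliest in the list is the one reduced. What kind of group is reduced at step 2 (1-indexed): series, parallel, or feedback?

Step 1: sum the parallel branches H2, H3
Step 2: cascade (H2+H3), H4, H5
Step 3: collapse the loop (H1 forward, ((H2+H3)*H4*H5) return)
The group at step 2 is a series group.

Hence the answer: series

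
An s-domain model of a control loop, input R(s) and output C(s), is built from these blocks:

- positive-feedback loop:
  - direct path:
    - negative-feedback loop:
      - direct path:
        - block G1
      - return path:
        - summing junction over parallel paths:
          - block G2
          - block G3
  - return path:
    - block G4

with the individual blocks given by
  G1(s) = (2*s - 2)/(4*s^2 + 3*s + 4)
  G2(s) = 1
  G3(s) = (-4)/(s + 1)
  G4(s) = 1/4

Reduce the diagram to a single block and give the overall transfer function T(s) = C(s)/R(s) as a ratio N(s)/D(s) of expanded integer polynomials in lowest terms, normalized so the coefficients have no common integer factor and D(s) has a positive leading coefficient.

Step 1: parallel reduction of G2, G3; result (s - 3)/(s + 1)
Step 2: reduce the feedback loop with forward G1 and return (G2+G3); result (2*s^2 - 2)/(4*s^3 + 9*s^2 - s + 10)
Step 3: reduce the feedback loop with forward [G1/(1+G1*(G2+G3))] and return G4, giving the overall T(s)

Hence the answer: (4*s^2 - 4)/(8*s^3 + 17*s^2 - 2*s + 21)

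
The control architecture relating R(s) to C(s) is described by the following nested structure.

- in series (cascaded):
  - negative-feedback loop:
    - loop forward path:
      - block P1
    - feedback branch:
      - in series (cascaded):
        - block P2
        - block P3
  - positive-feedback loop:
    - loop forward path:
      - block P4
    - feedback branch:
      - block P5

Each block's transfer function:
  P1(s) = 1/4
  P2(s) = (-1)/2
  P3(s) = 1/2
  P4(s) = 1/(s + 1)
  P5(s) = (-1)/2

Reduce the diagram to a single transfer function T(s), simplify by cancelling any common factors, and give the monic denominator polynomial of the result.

(1) reduce the series chain P2, P3, giving (-1)/4
(2) collapse the loop (P1 forward, (P2*P3) return), giving 4/15
(3) apply the feedback formula to P4, P5, giving 2/(2*s + 3)
(4) combine [P1/(1+P1*(P2*P3))], [P4/(1-P4*P5)] in series, giving 8/(30*s + 45)
That last expression is T(s), already simplified. Scaling its denominator by 1/30 (the reciprocal of the leading coefficient) yields the monic denominator.

Final answer: s + 3/2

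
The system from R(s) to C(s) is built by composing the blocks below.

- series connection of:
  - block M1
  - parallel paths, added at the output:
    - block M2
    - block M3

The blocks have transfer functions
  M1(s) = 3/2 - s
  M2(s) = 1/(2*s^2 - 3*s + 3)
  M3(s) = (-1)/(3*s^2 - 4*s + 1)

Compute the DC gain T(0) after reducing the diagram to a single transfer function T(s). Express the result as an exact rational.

First reduce the diagram to T(s).

Step 1. add M2, M3 (parallel): (s^2 - s - 2)/(6*s^4 - 17*s^3 + 23*s^2 - 15*s + 3)
Step 2. reduce the series chain M1, (M2+M3): (-2*s^3 + 5*s^2 + s - 6)/(12*s^4 - 34*s^3 + 46*s^2 - 30*s + 6)
DC gain: substitute s = 0 into T(s) from step 2: T(0) = -6/6 = -1.

Answer: -1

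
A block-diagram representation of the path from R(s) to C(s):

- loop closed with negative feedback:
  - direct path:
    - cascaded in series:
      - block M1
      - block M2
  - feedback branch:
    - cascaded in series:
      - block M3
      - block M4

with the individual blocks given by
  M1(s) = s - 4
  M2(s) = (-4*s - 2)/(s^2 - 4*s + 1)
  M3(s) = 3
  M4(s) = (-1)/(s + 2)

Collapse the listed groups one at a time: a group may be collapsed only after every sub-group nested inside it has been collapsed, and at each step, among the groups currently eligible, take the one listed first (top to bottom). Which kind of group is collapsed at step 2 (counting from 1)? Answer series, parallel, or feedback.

[1] series reduction of M1, M2
[2] series reduction of M3, M4
[3] apply the feedback formula to (M1*M2), (M3*M4)
So the answer for step 2 is series.

Answer: series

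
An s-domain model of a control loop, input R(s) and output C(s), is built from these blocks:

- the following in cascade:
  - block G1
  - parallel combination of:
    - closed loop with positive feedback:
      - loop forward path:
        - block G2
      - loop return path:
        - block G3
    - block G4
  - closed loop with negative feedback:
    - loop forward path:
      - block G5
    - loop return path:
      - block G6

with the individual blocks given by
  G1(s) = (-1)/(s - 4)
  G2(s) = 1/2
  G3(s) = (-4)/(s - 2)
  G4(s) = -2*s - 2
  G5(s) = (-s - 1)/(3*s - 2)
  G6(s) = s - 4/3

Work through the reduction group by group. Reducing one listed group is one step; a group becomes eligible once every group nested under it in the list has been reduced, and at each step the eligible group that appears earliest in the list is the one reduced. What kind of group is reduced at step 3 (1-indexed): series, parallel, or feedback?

Answer: feedback

Working:
Step 1: reduce the feedback loop with forward G2 and return G3
Step 2: parallel reduction of [G2/(1-G2*G3)], G4
Step 3: reduce the feedback loop with forward G5 and return G6
Step 4: multiply G1, ([G2/(1-G2*G3)]+G4), [G5/(1+G5*G6)] (series)
So the answer for step 3 is feedback.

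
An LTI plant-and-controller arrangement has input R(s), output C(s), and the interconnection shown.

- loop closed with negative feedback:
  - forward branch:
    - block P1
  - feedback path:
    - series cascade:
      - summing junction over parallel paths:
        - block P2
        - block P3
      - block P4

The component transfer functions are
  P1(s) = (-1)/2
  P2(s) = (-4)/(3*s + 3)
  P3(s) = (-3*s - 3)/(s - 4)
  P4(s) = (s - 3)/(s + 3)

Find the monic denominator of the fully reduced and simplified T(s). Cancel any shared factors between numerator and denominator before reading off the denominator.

The answer is s^3 - s^2/3 - 151*s/15 - 17/5.

Reasoning:
Step 1: combine P2, P3 in parallel, giving (-9*s^2 - 22*s + 7)/(3*s^2 - 9*s - 12)
Step 2: reduce the series chain (P2+P3), P4, giving (-9*s^3 + 5*s^2 + 73*s - 21)/(3*s^3 - 39*s - 36)
Step 3: feedback reduction of P1, ((P2+P3)*P4), giving (-3*s^3 + 39*s + 36)/(15*s^3 - 5*s^2 - 151*s - 51)
No further cancellation is possible in the step-3 result, so that is T(s). Its denominator becomes monic after dividing by the leading coefficient 15.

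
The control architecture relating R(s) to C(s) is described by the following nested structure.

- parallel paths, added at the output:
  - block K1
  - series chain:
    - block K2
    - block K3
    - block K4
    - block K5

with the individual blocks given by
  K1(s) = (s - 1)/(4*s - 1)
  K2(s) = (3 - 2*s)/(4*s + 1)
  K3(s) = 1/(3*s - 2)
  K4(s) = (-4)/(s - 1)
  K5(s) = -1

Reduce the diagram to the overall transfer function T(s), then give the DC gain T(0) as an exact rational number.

1. combine K2, K3, K4, K5 in series = (12 - 8*s)/(12*s^3 - 17*s^2 + 3*s + 2)
2. sum the parallel branches K1, (K2*K3*K4*K5) = (12*s^4 - 29*s^3 - 12*s^2 + 55*s - 14)/(48*s^4 - 80*s^3 + 29*s^2 + 5*s - 2)
The step-2 result is T(s). Setting s = 0: T(0) = -14/(-2) = 7.

Therefore the answer is 7.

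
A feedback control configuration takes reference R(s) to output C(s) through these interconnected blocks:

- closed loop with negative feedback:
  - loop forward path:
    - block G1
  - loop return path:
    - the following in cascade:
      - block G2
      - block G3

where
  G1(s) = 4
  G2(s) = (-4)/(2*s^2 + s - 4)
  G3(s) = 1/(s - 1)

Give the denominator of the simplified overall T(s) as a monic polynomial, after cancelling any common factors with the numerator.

Step 1. multiply G2, G3 (series) -> (-4)/(2*s^3 - s^2 - 5*s + 4)
Step 2. feedback reduction of G1, (G2*G3) -> (8*s^3 - 4*s^2 - 20*s + 16)/(2*s^3 - s^2 - 5*s - 12)
That last expression is T(s), already simplified. Scaling its denominator by 1/2 (the reciprocal of the leading coefficient) yields the monic denominator.

Final answer: s^3 - s^2/2 - 5*s/2 - 6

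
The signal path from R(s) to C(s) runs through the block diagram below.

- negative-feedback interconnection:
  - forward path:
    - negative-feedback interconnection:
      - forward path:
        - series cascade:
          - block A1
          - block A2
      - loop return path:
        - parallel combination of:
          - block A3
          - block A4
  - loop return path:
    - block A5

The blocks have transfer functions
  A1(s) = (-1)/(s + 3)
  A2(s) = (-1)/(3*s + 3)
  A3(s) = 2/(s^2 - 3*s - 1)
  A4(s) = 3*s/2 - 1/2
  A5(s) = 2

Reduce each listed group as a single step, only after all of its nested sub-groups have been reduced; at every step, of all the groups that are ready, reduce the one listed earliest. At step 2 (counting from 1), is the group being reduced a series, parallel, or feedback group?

Step 1 - series reduction of A1, A2
Step 2 - combine A3, A4 in parallel
Step 3 - collapse the loop ((A1*A2) forward, (A3+A4) return)
Step 4 - close the feedback loop around [(A1*A2)/(1+(A1*A2)*(A3+A4))], A5
The group at step 2 is a parallel group.

Final answer: parallel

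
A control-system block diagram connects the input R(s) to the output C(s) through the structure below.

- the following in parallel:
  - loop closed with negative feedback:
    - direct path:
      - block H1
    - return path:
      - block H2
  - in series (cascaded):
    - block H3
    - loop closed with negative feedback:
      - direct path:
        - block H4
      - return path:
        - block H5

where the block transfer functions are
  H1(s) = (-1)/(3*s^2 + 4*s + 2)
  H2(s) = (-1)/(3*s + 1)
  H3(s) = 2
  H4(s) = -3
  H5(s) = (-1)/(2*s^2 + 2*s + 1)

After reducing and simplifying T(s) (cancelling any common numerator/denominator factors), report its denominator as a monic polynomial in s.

Step 1: apply the feedback formula to H1, H2; result (-3*s - 1)/(9*s^3 + 15*s^2 + 10*s + 3)
Step 2: apply the feedback formula to H4, H5; result (-6*s^2 - 6*s - 3)/(2*s^2 + 2*s + 4)
Step 3: combine H3, [H4/(1+H4*H5)] in series; result (-6*s^2 - 6*s - 3)/(s^2 + s + 2)
Step 4: sum the parallel branches [H1/(1+H1*H2)], (H3*[H4/(1+H4*H5)]); result (-54*s^5 - 144*s^4 - 180*s^3 - 127*s^2 - 55*s - 11)/(9*s^5 + 24*s^4 + 43*s^3 + 43*s^2 + 23*s + 6)
That last expression is T(s), already simplified. Scaling its denominator by 1/9 (the reciprocal of the leading coefficient) yields the monic denominator.

Answer: s^5 + 8*s^4/3 + 43*s^3/9 + 43*s^2/9 + 23*s/9 + 2/3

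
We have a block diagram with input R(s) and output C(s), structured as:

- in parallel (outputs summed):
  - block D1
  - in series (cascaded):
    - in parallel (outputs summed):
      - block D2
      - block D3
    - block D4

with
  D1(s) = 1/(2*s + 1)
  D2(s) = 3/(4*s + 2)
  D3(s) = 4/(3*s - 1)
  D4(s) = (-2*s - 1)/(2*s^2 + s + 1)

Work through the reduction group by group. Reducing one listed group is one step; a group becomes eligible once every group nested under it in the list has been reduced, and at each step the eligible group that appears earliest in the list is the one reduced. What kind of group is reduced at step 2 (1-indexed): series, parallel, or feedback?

Answer: series

Working:
1. reduce the parallel group D2, D3
2. multiply (D2+D3), D4 (series)
3. parallel reduction of D1, ((D2+D3)*D4)
At step 2 the group reduced is series.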